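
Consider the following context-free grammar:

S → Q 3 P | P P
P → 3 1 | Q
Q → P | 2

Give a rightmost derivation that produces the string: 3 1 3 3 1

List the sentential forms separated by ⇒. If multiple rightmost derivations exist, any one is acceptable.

S ⇒ Q 3 P ⇒ Q 3 3 1 ⇒ P 3 3 1 ⇒ 3 1 3 3 1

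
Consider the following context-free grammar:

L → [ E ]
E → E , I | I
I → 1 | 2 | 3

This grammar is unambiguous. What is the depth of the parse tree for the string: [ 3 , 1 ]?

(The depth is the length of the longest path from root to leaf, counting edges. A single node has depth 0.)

4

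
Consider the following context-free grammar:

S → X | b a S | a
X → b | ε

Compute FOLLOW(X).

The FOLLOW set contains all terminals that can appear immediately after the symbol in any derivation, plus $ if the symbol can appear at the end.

We compute FOLLOW(X) using the standard algorithm.
FOLLOW(S) starts with {$}.
FIRST(S) = {a, b, ε}
FIRST(X) = {b, ε}
FOLLOW(S) = {$}
FOLLOW(X) = {$}
Therefore, FOLLOW(X) = {$}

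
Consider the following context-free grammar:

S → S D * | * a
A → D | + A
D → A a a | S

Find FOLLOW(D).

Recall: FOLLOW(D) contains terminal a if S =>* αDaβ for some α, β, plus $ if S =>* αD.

We compute FOLLOW(D) using the standard algorithm.
FOLLOW(S) starts with {$}.
FIRST(A) = {*, +}
FIRST(D) = {*, +}
FIRST(S) = {*}
FOLLOW(A) = {a}
FOLLOW(D) = {*, a}
FOLLOW(S) = {$, *, +, a}
Therefore, FOLLOW(D) = {*, a}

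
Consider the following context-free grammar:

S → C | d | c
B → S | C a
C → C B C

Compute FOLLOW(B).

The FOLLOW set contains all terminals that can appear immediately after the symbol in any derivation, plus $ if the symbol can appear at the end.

We compute FOLLOW(B) using the standard algorithm.
FOLLOW(S) starts with {$}.
FIRST(B) = {c, d}
FIRST(C) = {}
FIRST(S) = {c, d}
FOLLOW(B) = {}
FOLLOW(C) = {$, a, c, d}
FOLLOW(S) = {$}
Therefore, FOLLOW(B) = {}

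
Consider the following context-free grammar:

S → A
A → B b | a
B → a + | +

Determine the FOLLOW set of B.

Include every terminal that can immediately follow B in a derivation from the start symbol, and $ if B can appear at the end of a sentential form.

We compute FOLLOW(B) using the standard algorithm.
FOLLOW(S) starts with {$}.
FIRST(A) = {+, a}
FIRST(B) = {+, a}
FIRST(S) = {+, a}
FOLLOW(A) = {$}
FOLLOW(B) = {b}
FOLLOW(S) = {$}
Therefore, FOLLOW(B) = {b}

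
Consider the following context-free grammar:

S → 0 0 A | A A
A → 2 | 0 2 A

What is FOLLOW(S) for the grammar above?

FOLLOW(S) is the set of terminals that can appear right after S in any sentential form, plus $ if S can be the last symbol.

We compute FOLLOW(S) using the standard algorithm.
FOLLOW(S) starts with {$}.
FIRST(A) = {0, 2}
FIRST(S) = {0, 2}
FOLLOW(A) = {$, 0, 2}
FOLLOW(S) = {$}
Therefore, FOLLOW(S) = {$}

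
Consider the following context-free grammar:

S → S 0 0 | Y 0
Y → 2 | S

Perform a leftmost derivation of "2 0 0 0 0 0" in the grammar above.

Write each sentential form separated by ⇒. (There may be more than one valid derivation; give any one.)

S ⇒ S 0 0 ⇒ S 0 0 0 0 ⇒ Y 0 0 0 0 0 ⇒ 2 0 0 0 0 0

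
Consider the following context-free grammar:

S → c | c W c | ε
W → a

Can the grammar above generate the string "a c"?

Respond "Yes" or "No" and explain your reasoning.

No - no valid derivation exists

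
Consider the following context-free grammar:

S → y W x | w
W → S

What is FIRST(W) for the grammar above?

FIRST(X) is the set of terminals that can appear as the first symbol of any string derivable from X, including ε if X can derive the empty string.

We compute FIRST(W) using the standard algorithm.
FIRST(S) = {w, y}
FIRST(W) = {w, y}
Therefore, FIRST(W) = {w, y}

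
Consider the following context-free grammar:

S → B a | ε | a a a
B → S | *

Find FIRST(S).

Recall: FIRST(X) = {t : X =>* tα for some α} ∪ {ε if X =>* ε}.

We compute FIRST(S) using the standard algorithm.
FIRST(B) = {*, a, ε}
FIRST(S) = {*, a, ε}
Therefore, FIRST(S) = {*, a, ε}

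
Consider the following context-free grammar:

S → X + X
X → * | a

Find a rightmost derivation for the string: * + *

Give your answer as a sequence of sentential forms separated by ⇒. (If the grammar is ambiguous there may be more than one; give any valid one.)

S ⇒ X + X ⇒ X + * ⇒ * + *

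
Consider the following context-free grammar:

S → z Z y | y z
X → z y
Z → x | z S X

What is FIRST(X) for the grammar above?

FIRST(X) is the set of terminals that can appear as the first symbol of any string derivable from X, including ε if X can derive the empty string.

We compute FIRST(X) using the standard algorithm.
FIRST(S) = {y, z}
FIRST(X) = {z}
FIRST(Z) = {x, z}
Therefore, FIRST(X) = {z}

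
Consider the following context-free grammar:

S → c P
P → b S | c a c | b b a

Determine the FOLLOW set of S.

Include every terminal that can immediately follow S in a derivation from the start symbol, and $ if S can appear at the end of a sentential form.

We compute FOLLOW(S) using the standard algorithm.
FOLLOW(S) starts with {$}.
FIRST(P) = {b, c}
FIRST(S) = {c}
FOLLOW(P) = {$}
FOLLOW(S) = {$}
Therefore, FOLLOW(S) = {$}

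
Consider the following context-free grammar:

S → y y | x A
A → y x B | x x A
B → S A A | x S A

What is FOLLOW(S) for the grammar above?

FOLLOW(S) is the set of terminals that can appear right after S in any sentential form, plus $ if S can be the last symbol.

We compute FOLLOW(S) using the standard algorithm.
FOLLOW(S) starts with {$}.
FIRST(A) = {x, y}
FIRST(B) = {x, y}
FIRST(S) = {x, y}
FOLLOW(A) = {$, x, y}
FOLLOW(B) = {$, x, y}
FOLLOW(S) = {$, x, y}
Therefore, FOLLOW(S) = {$, x, y}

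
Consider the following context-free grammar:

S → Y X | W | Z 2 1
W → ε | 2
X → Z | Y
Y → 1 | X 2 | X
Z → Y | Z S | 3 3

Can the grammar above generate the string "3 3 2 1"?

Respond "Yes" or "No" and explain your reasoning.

Yes - a valid derivation exists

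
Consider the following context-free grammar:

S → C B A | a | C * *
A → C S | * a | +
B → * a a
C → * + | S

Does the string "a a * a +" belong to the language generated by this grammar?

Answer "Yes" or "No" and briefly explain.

No - no valid derivation exists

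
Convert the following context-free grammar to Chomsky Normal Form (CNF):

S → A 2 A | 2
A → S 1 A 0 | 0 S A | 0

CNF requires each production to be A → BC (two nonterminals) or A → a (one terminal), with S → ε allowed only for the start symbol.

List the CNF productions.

T2 → 2; S → 2; T1 → 1; T0 → 0; A → 0; S → A X0; X0 → T2 A; A → S X1; X1 → T1 X2; X2 → A T0; A → T0 X3; X3 → S A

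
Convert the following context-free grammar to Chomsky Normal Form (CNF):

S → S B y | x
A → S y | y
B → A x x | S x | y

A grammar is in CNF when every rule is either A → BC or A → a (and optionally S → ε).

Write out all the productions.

TY → y; S → x; A → y; TX → x; B → y; S → S X0; X0 → B TY; A → S TY; B → A X1; X1 → TX TX; B → S TX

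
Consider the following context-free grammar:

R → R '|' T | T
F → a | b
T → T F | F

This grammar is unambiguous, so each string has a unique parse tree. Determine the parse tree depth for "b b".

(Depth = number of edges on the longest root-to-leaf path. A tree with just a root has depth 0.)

4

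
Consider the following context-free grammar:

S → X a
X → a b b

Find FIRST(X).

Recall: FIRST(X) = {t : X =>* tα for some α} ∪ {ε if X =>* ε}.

We compute FIRST(X) using the standard algorithm.
FIRST(S) = {a}
FIRST(X) = {a}
Therefore, FIRST(X) = {a}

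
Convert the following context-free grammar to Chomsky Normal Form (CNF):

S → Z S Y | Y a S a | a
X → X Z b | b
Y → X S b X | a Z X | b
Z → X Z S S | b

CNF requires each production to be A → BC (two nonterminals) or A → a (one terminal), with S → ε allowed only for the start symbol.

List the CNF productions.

TA → a; S → a; TB → b; X → b; Y → b; Z → b; S → Z X0; X0 → S Y; S → Y X1; X1 → TA X2; X2 → S TA; X → X X3; X3 → Z TB; Y → X X4; X4 → S X5; X5 → TB X; Y → TA X6; X6 → Z X; Z → X X7; X7 → Z X8; X8 → S S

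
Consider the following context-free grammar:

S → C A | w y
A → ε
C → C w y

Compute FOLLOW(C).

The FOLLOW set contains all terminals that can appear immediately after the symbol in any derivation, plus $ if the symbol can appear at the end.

We compute FOLLOW(C) using the standard algorithm.
FOLLOW(S) starts with {$}.
FIRST(A) = {ε}
FIRST(C) = {}
FIRST(S) = {w}
FOLLOW(A) = {$}
FOLLOW(C) = {$, w}
FOLLOW(S) = {$}
Therefore, FOLLOW(C) = {$, w}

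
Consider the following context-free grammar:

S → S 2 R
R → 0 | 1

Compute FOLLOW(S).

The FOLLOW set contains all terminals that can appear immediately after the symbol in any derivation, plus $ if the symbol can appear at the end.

We compute FOLLOW(S) using the standard algorithm.
FOLLOW(S) starts with {$}.
FIRST(R) = {0, 1}
FIRST(S) = {}
FOLLOW(R) = {$, 2}
FOLLOW(S) = {$, 2}
Therefore, FOLLOW(S) = {$, 2}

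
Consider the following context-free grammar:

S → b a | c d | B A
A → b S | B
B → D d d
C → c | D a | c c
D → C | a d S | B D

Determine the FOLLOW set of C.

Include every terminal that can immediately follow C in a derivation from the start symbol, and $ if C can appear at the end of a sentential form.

We compute FOLLOW(C) using the standard algorithm.
FOLLOW(S) starts with {$}.
FIRST(A) = {a, b, c}
FIRST(B) = {a, c}
FIRST(C) = {a, c}
FIRST(D) = {a, c}
FIRST(S) = {a, b, c}
FOLLOW(A) = {$, a, d}
FOLLOW(B) = {$, a, b, c, d}
FOLLOW(C) = {a, d}
FOLLOW(D) = {a, d}
FOLLOW(S) = {$, a, d}
Therefore, FOLLOW(C) = {a, d}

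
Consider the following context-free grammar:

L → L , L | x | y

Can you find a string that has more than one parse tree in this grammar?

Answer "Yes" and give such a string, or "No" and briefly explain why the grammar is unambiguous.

Yes - the string 'y , y , y , y , y' has two distinct parse trees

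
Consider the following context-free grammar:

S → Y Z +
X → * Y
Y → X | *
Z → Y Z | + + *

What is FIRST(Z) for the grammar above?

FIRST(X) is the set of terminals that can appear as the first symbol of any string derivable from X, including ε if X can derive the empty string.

We compute FIRST(Z) using the standard algorithm.
FIRST(S) = {*}
FIRST(X) = {*}
FIRST(Y) = {*}
FIRST(Z) = {*, +}
Therefore, FIRST(Z) = {*, +}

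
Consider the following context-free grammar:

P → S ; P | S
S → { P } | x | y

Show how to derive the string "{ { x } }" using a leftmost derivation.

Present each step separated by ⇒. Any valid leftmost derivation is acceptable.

P ⇒ S ⇒ { P } ⇒ { S } ⇒ { { P } } ⇒ { { S } } ⇒ { { x } }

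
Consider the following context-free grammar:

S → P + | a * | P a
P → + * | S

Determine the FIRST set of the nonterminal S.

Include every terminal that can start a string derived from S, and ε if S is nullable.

We compute FIRST(S) using the standard algorithm.
FIRST(P) = {+, a}
FIRST(S) = {+, a}
Therefore, FIRST(S) = {+, a}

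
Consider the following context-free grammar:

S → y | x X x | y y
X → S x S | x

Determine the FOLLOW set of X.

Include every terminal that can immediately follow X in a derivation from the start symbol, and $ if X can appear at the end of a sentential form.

We compute FOLLOW(X) using the standard algorithm.
FOLLOW(S) starts with {$}.
FIRST(S) = {x, y}
FIRST(X) = {x, y}
FOLLOW(S) = {$, x}
FOLLOW(X) = {x}
Therefore, FOLLOW(X) = {x}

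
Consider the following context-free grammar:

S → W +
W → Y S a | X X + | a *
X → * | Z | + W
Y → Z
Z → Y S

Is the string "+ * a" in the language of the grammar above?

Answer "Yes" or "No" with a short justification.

No - no valid derivation exists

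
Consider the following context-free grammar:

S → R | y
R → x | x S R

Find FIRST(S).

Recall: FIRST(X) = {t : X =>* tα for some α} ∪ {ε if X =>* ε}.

We compute FIRST(S) using the standard algorithm.
FIRST(R) = {x}
FIRST(S) = {x, y}
Therefore, FIRST(S) = {x, y}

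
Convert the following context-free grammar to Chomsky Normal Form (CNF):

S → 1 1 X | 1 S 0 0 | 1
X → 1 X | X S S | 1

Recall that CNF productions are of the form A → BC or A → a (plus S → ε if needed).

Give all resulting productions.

T1 → 1; T0 → 0; S → 1; X → 1; S → T1 X0; X0 → T1 X; S → T1 X1; X1 → S X2; X2 → T0 T0; X → T1 X; X → X X3; X3 → S S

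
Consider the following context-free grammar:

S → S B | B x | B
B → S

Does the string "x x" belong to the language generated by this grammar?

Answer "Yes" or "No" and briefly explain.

No - no valid derivation exists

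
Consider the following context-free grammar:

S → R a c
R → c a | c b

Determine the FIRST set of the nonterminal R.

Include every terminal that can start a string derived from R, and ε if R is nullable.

We compute FIRST(R) using the standard algorithm.
FIRST(R) = {c}
FIRST(S) = {c}
Therefore, FIRST(R) = {c}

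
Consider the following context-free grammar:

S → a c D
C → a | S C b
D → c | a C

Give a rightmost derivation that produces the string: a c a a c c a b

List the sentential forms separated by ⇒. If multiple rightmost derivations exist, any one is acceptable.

S ⇒ a c D ⇒ a c a C ⇒ a c a S C b ⇒ a c a S a b ⇒ a c a a c D a b ⇒ a c a a c c a b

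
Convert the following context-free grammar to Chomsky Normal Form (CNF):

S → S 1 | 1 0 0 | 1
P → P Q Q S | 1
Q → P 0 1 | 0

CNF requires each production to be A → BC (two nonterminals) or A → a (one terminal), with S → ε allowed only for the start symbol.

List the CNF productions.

T1 → 1; T0 → 0; S → 1; P → 1; Q → 0; S → S T1; S → T1 X0; X0 → T0 T0; P → P X1; X1 → Q X2; X2 → Q S; Q → P X3; X3 → T0 T1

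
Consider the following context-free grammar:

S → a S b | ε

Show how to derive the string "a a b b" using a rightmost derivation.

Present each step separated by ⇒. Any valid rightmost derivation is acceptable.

S ⇒ a S b ⇒ a a S b b ⇒ a a b b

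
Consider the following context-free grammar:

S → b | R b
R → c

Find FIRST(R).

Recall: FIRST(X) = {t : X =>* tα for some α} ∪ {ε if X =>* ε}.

We compute FIRST(R) using the standard algorithm.
FIRST(R) = {c}
FIRST(S) = {b, c}
Therefore, FIRST(R) = {c}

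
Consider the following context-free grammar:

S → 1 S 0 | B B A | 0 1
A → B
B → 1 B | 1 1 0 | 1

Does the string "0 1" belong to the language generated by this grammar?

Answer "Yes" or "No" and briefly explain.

Yes - a valid derivation exists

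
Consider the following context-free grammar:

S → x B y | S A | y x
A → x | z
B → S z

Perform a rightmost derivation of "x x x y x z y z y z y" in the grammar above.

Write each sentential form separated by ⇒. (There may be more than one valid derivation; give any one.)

S ⇒ x B y ⇒ x S z y ⇒ x x B y z y ⇒ x x S z y z y ⇒ x x x B y z y z y ⇒ x x x S z y z y z y ⇒ x x x y x z y z y z y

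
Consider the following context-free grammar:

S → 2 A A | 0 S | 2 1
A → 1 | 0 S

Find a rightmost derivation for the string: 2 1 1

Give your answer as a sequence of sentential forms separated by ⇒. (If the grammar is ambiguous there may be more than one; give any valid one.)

S ⇒ 2 A A ⇒ 2 A 1 ⇒ 2 1 1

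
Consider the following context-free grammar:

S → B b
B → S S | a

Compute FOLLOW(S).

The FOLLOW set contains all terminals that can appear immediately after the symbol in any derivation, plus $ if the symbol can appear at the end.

We compute FOLLOW(S) using the standard algorithm.
FOLLOW(S) starts with {$}.
FIRST(B) = {a}
FIRST(S) = {a}
FOLLOW(B) = {b}
FOLLOW(S) = {$, a, b}
Therefore, FOLLOW(S) = {$, a, b}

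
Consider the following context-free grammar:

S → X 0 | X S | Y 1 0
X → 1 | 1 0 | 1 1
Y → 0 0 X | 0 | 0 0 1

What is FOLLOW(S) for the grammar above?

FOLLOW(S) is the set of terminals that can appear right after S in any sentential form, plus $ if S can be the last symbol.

We compute FOLLOW(S) using the standard algorithm.
FOLLOW(S) starts with {$}.
FIRST(S) = {0, 1}
FIRST(X) = {1}
FIRST(Y) = {0}
FOLLOW(S) = {$}
FOLLOW(X) = {0, 1}
FOLLOW(Y) = {1}
Therefore, FOLLOW(S) = {$}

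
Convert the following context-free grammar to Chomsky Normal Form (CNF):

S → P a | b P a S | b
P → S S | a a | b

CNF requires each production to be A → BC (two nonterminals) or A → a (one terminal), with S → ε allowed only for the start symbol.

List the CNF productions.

TA → a; TB → b; S → b; P → b; S → P TA; S → TB X0; X0 → P X1; X1 → TA S; P → S S; P → TA TA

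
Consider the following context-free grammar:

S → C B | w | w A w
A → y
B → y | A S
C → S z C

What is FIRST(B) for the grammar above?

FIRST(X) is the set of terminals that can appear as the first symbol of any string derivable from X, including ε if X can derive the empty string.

We compute FIRST(B) using the standard algorithm.
FIRST(A) = {y}
FIRST(B) = {y}
FIRST(C) = {w}
FIRST(S) = {w}
Therefore, FIRST(B) = {y}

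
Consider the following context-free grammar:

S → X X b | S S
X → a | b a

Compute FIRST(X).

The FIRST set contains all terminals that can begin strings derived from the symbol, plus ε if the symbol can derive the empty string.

We compute FIRST(X) using the standard algorithm.
FIRST(S) = {a, b}
FIRST(X) = {a, b}
Therefore, FIRST(X) = {a, b}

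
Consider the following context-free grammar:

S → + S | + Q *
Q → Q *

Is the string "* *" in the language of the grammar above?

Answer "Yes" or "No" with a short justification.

No - no valid derivation exists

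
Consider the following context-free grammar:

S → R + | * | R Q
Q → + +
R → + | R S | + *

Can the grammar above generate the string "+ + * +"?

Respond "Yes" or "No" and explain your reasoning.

No - no valid derivation exists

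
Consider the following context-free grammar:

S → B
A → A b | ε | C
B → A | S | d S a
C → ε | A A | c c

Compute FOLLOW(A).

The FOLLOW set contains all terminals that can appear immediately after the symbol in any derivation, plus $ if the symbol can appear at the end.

We compute FOLLOW(A) using the standard algorithm.
FOLLOW(S) starts with {$}.
FIRST(A) = {b, c, ε}
FIRST(B) = {b, c, d, ε}
FIRST(C) = {b, c, ε}
FIRST(S) = {b, c, d, ε}
FOLLOW(A) = {$, a, b, c}
FOLLOW(B) = {$, a}
FOLLOW(C) = {$, a, b, c}
FOLLOW(S) = {$, a}
Therefore, FOLLOW(A) = {$, a, b, c}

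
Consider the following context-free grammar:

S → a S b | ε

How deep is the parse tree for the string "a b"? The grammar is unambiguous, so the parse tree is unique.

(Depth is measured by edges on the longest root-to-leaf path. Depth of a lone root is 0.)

2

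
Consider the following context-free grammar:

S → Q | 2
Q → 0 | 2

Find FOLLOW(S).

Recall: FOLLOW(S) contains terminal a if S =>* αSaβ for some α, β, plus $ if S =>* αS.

We compute FOLLOW(S) using the standard algorithm.
FOLLOW(S) starts with {$}.
FIRST(Q) = {0, 2}
FIRST(S) = {0, 2}
FOLLOW(Q) = {$}
FOLLOW(S) = {$}
Therefore, FOLLOW(S) = {$}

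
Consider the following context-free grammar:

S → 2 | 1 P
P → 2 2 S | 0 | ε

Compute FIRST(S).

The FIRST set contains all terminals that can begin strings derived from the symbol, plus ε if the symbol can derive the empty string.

We compute FIRST(S) using the standard algorithm.
FIRST(P) = {0, 2, ε}
FIRST(S) = {1, 2}
Therefore, FIRST(S) = {1, 2}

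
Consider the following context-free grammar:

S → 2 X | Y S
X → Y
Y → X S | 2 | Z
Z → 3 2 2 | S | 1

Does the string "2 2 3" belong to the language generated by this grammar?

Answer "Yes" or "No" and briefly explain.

No - no valid derivation exists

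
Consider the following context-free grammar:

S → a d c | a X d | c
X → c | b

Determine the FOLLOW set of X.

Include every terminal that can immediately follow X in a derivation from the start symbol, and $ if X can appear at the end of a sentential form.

We compute FOLLOW(X) using the standard algorithm.
FOLLOW(S) starts with {$}.
FIRST(S) = {a, c}
FIRST(X) = {b, c}
FOLLOW(S) = {$}
FOLLOW(X) = {d}
Therefore, FOLLOW(X) = {d}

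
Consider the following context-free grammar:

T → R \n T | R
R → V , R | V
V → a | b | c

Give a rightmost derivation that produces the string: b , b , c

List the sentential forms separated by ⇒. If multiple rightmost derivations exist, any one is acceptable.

T ⇒ R ⇒ V , R ⇒ V , V , R ⇒ V , V , V ⇒ V , V , c ⇒ V , b , c ⇒ b , b , c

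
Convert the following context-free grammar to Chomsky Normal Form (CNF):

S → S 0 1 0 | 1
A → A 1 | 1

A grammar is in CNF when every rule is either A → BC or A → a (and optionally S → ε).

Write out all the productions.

T0 → 0; T1 → 1; S → 1; A → 1; S → S X0; X0 → T0 X1; X1 → T1 T0; A → A T1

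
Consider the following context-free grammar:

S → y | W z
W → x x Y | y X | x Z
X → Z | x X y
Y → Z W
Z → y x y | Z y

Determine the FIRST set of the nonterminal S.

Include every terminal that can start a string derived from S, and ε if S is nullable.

We compute FIRST(S) using the standard algorithm.
FIRST(S) = {x, y}
FIRST(W) = {x, y}
FIRST(X) = {x, y}
FIRST(Y) = {y}
FIRST(Z) = {y}
Therefore, FIRST(S) = {x, y}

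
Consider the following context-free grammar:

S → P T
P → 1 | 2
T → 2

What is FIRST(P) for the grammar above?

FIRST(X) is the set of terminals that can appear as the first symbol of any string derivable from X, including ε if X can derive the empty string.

We compute FIRST(P) using the standard algorithm.
FIRST(P) = {1, 2}
FIRST(S) = {1, 2}
FIRST(T) = {2}
Therefore, FIRST(P) = {1, 2}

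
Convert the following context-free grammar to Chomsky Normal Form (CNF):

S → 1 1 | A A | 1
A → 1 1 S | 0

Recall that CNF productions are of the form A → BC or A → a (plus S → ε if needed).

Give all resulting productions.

T1 → 1; S → 1; A → 0; S → T1 T1; S → A A; A → T1 X0; X0 → T1 S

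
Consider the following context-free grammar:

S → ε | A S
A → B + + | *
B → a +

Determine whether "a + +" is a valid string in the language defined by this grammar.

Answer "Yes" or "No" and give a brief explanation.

No - no valid derivation exists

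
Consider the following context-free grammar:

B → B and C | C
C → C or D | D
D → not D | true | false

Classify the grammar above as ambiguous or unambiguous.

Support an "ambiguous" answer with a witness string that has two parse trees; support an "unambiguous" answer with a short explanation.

Unambiguous - every string in the language has a unique parse tree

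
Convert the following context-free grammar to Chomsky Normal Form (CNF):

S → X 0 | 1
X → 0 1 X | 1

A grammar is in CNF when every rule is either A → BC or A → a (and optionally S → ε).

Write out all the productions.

T0 → 0; S → 1; T1 → 1; X → 1; S → X T0; X → T0 X0; X0 → T1 X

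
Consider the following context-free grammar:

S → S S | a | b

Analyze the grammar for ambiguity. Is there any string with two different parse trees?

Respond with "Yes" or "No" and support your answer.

Yes - the string 'b b b b a' has two distinct parse trees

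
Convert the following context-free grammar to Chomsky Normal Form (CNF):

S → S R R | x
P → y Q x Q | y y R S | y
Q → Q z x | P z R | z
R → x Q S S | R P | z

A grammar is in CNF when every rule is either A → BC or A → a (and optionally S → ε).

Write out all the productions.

S → x; TY → y; TX → x; P → y; TZ → z; Q → z; R → z; S → S X0; X0 → R R; P → TY X1; X1 → Q X2; X2 → TX Q; P → TY X3; X3 → TY X4; X4 → R S; Q → Q X5; X5 → TZ TX; Q → P X6; X6 → TZ R; R → TX X7; X7 → Q X8; X8 → S S; R → R P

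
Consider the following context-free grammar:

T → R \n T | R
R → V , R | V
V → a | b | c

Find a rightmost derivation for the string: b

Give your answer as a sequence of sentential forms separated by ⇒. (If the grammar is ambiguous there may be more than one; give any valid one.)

T ⇒ R ⇒ V ⇒ b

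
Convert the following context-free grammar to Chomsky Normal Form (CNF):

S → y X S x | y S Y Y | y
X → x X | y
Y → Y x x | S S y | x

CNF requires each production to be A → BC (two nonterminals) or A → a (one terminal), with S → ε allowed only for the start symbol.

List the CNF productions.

TY → y; TX → x; S → y; X → y; Y → x; S → TY X0; X0 → X X1; X1 → S TX; S → TY X2; X2 → S X3; X3 → Y Y; X → TX X; Y → Y X4; X4 → TX TX; Y → S X5; X5 → S TY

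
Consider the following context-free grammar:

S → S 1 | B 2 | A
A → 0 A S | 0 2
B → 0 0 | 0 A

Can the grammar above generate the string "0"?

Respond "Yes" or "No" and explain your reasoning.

No - no valid derivation exists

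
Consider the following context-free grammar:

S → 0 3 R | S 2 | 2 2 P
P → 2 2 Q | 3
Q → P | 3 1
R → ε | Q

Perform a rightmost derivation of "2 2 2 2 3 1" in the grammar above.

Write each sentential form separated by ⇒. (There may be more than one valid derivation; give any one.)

S ⇒ 2 2 P ⇒ 2 2 2 2 Q ⇒ 2 2 2 2 3 1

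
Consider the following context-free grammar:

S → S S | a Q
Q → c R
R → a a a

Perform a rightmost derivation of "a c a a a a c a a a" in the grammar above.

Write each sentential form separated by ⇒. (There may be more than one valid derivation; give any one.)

S ⇒ S S ⇒ S a Q ⇒ S a c R ⇒ S a c a a a ⇒ a Q a c a a a ⇒ a c R a c a a a ⇒ a c a a a a c a a a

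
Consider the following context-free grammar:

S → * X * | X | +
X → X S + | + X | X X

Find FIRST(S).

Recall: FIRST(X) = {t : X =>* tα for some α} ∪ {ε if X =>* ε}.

We compute FIRST(S) using the standard algorithm.
FIRST(S) = {*, +}
FIRST(X) = {+}
Therefore, FIRST(S) = {*, +}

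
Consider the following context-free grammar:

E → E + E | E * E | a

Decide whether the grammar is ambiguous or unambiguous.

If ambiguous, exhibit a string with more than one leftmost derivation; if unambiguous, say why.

Ambiguous - the string 'a + a * a + a' has two distinct leftmost derivations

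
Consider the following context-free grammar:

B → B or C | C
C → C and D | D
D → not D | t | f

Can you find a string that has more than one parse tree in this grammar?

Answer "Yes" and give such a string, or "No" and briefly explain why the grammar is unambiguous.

No - the grammar is unambiguous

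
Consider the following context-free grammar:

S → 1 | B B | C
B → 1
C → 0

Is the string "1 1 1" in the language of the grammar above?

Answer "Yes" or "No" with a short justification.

No - no valid derivation exists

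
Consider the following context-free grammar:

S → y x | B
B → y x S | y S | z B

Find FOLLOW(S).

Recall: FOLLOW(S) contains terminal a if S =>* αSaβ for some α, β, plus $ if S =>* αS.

We compute FOLLOW(S) using the standard algorithm.
FOLLOW(S) starts with {$}.
FIRST(B) = {y, z}
FIRST(S) = {y, z}
FOLLOW(B) = {$}
FOLLOW(S) = {$}
Therefore, FOLLOW(S) = {$}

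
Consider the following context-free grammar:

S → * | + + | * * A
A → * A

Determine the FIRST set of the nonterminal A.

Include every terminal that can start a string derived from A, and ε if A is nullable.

We compute FIRST(A) using the standard algorithm.
FIRST(A) = {*}
FIRST(S) = {*, +}
Therefore, FIRST(A) = {*}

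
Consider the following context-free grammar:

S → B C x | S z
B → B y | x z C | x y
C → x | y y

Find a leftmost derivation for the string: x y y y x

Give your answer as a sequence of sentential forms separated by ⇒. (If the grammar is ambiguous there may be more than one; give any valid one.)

S ⇒ B C x ⇒ x y C x ⇒ x y y y x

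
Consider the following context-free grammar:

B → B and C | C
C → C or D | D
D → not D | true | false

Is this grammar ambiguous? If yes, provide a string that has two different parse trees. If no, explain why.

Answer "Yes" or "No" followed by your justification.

No - the grammar is unambiguous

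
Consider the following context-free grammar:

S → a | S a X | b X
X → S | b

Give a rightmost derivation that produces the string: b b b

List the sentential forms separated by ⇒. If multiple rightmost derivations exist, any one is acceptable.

S ⇒ b X ⇒ b S ⇒ b b X ⇒ b b b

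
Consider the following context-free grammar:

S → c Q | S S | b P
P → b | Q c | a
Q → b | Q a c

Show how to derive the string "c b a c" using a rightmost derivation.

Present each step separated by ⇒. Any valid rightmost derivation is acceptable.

S ⇒ c Q ⇒ c Q a c ⇒ c b a c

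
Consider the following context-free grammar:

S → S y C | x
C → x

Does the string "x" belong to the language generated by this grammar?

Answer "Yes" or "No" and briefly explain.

Yes - a valid derivation exists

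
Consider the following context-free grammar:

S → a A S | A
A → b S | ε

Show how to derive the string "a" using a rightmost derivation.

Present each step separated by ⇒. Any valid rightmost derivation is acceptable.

S ⇒ a A S ⇒ a A A ⇒ a A ⇒ a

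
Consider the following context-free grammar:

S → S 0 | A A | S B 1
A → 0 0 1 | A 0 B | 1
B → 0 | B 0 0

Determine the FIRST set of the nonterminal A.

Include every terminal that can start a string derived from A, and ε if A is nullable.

We compute FIRST(A) using the standard algorithm.
FIRST(A) = {0, 1}
FIRST(B) = {0}
FIRST(S) = {0, 1}
Therefore, FIRST(A) = {0, 1}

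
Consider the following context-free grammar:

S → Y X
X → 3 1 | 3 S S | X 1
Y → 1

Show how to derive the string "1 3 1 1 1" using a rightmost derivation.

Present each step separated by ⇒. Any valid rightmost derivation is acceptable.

S ⇒ Y X ⇒ Y X 1 ⇒ Y X 1 1 ⇒ Y 3 1 1 1 ⇒ 1 3 1 1 1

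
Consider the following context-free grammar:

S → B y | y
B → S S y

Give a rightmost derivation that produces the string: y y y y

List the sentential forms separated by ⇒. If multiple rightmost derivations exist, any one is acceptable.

S ⇒ B y ⇒ S S y y ⇒ S y y y ⇒ y y y y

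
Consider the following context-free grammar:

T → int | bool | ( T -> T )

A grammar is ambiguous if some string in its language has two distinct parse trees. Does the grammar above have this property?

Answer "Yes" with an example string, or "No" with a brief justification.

No - the grammar is unambiguous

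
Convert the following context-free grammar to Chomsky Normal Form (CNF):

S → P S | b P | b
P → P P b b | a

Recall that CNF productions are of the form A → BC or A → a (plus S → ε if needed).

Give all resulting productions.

TB → b; S → b; P → a; S → P S; S → TB P; P → P X0; X0 → P X1; X1 → TB TB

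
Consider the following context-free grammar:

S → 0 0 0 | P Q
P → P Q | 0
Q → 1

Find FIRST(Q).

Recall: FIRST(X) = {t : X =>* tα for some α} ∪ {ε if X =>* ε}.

We compute FIRST(Q) using the standard algorithm.
FIRST(P) = {0}
FIRST(Q) = {1}
FIRST(S) = {0}
Therefore, FIRST(Q) = {1}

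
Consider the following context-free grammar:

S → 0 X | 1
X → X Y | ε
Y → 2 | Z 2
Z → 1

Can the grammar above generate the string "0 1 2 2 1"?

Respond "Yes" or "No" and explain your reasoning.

No - no valid derivation exists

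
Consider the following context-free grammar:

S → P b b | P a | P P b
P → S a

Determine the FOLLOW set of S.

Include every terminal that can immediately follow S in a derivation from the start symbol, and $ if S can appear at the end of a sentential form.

We compute FOLLOW(S) using the standard algorithm.
FOLLOW(S) starts with {$}.
FIRST(P) = {}
FIRST(S) = {}
FOLLOW(P) = {a, b}
FOLLOW(S) = {$, a}
Therefore, FOLLOW(S) = {$, a}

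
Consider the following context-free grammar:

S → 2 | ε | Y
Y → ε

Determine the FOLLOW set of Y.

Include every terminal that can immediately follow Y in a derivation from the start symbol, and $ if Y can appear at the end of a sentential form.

We compute FOLLOW(Y) using the standard algorithm.
FOLLOW(S) starts with {$}.
FIRST(S) = {2, ε}
FIRST(Y) = {ε}
FOLLOW(S) = {$}
FOLLOW(Y) = {$}
Therefore, FOLLOW(Y) = {$}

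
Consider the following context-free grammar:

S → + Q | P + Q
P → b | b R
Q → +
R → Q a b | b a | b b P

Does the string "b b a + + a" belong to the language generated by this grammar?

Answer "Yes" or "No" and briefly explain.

No - no valid derivation exists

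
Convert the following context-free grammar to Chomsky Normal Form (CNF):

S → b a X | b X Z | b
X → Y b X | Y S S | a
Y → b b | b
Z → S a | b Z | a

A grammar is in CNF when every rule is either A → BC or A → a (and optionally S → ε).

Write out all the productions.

TB → b; TA → a; S → b; X → a; Y → b; Z → a; S → TB X0; X0 → TA X; S → TB X1; X1 → X Z; X → Y X2; X2 → TB X; X → Y X3; X3 → S S; Y → TB TB; Z → S TA; Z → TB Z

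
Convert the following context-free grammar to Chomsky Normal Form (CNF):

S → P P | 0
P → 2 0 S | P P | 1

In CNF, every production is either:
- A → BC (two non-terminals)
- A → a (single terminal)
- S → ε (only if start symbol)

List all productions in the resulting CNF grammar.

S → 0; T2 → 2; T0 → 0; P → 1; S → P P; P → T2 X0; X0 → T0 S; P → P P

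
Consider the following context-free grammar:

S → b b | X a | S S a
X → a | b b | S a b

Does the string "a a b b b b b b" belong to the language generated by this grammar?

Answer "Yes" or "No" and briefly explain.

No - no valid derivation exists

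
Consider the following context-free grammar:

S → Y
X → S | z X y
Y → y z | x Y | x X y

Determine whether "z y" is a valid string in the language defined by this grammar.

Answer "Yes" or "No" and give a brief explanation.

No - no valid derivation exists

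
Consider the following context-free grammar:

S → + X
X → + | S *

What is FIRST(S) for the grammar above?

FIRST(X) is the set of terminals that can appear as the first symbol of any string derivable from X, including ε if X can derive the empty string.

We compute FIRST(S) using the standard algorithm.
FIRST(S) = {+}
FIRST(X) = {+}
Therefore, FIRST(S) = {+}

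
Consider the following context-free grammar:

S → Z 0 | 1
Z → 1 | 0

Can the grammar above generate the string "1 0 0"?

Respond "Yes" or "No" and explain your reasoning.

No - no valid derivation exists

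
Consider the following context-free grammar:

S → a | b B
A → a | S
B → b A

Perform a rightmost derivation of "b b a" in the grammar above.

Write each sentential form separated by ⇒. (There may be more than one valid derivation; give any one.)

S ⇒ b B ⇒ b b A ⇒ b b a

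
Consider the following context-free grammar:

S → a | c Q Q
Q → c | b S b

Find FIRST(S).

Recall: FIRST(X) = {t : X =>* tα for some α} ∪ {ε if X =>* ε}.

We compute FIRST(S) using the standard algorithm.
FIRST(Q) = {b, c}
FIRST(S) = {a, c}
Therefore, FIRST(S) = {a, c}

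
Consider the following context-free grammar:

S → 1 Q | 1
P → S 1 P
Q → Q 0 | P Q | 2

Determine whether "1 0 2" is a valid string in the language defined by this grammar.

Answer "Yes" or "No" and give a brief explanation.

No - no valid derivation exists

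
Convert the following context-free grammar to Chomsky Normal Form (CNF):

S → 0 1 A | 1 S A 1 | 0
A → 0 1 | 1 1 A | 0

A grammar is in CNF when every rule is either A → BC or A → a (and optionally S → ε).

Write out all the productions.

T0 → 0; T1 → 1; S → 0; A → 0; S → T0 X0; X0 → T1 A; S → T1 X1; X1 → S X2; X2 → A T1; A → T0 T1; A → T1 X3; X3 → T1 A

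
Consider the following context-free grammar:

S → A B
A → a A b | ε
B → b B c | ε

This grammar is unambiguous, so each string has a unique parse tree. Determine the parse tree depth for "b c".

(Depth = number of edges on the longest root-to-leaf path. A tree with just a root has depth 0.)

3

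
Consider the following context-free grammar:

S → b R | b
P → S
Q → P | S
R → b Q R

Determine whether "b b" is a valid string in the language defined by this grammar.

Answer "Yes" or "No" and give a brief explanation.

No - no valid derivation exists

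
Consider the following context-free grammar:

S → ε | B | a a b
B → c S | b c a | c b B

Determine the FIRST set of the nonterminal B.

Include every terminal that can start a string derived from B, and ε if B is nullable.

We compute FIRST(B) using the standard algorithm.
FIRST(B) = {b, c}
FIRST(S) = {a, b, c, ε}
Therefore, FIRST(B) = {b, c}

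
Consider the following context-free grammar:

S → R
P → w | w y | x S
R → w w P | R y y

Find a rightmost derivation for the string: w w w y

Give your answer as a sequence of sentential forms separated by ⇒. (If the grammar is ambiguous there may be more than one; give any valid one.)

S ⇒ R ⇒ w w P ⇒ w w w y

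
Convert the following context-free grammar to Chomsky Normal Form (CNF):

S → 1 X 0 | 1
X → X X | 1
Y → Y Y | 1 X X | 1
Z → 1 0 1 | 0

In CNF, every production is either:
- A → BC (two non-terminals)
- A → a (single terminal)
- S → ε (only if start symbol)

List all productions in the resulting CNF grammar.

T1 → 1; T0 → 0; S → 1; X → 1; Y → 1; Z → 0; S → T1 X0; X0 → X T0; X → X X; Y → Y Y; Y → T1 X1; X1 → X X; Z → T1 X2; X2 → T0 T1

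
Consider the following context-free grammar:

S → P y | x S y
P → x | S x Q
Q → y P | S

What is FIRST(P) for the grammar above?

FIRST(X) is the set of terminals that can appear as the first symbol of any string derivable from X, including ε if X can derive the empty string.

We compute FIRST(P) using the standard algorithm.
FIRST(P) = {x}
FIRST(Q) = {x, y}
FIRST(S) = {x}
Therefore, FIRST(P) = {x}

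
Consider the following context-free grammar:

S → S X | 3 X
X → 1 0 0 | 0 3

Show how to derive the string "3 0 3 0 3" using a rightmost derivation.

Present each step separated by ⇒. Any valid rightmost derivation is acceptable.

S ⇒ S X ⇒ S 0 3 ⇒ 3 X 0 3 ⇒ 3 0 3 0 3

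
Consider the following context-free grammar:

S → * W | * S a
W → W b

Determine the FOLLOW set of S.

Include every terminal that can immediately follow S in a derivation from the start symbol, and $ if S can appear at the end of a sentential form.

We compute FOLLOW(S) using the standard algorithm.
FOLLOW(S) starts with {$}.
FIRST(S) = {*}
FIRST(W) = {}
FOLLOW(S) = {$, a}
FOLLOW(W) = {$, a, b}
Therefore, FOLLOW(S) = {$, a}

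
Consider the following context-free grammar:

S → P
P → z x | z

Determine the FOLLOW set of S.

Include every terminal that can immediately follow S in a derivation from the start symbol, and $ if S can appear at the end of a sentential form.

We compute FOLLOW(S) using the standard algorithm.
FOLLOW(S) starts with {$}.
FIRST(P) = {z}
FIRST(S) = {z}
FOLLOW(P) = {$}
FOLLOW(S) = {$}
Therefore, FOLLOW(S) = {$}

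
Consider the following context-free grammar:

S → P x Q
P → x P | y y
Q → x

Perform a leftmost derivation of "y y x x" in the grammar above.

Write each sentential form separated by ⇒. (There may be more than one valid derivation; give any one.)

S ⇒ P x Q ⇒ y y x Q ⇒ y y x x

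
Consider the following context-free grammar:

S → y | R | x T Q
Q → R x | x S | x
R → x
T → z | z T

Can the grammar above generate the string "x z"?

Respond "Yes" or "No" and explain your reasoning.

No - no valid derivation exists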